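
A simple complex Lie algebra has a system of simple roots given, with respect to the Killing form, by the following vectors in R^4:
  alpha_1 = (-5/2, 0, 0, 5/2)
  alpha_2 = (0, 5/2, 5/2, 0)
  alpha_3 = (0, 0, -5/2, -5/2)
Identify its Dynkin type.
type A_3

Compute the Cartan integers a_ij = 2(alpha_i, alpha_j)/(alpha_j, alpha_j); the resulting 3x3 Cartan matrix is
[[2, 0, -1], [0, 2, -1], [-1, -1, 2]].
All simple roots have the same length, so the diagram is simply laced. The associated Dynkin diagram is a chain of 3 nodes with single edges (A_3), so the type is A_3 (the algebra sl(4)).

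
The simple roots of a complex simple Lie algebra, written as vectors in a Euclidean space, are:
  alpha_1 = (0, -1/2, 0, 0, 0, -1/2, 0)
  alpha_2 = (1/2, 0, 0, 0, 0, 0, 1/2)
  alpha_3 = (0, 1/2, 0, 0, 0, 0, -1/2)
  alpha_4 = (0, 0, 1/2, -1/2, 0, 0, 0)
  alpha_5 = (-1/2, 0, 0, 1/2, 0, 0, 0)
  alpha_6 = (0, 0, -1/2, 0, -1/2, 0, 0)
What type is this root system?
Compute the Cartan integers a_ij = 2(alpha_i, alpha_j)/(alpha_j, alpha_j); the resulting 6x6 Cartan matrix is
[[2, 0, -1, 0, 0, 0], [0, 2, -1, 0, -1, 0], [-1, -1, 2, 0, 0, 0], [0, 0, 0, 2, -1, -1], [0, -1, 0, -1, 2, 0], [0, 0, 0, -1, 0, 2]].
All simple roots have the same length, so the diagram is simply laced. The associated Dynkin diagram is a chain of 6 nodes with single edges (A_6), so the type is A_6 (the algebra sl(7)).

A_6 (sl(7))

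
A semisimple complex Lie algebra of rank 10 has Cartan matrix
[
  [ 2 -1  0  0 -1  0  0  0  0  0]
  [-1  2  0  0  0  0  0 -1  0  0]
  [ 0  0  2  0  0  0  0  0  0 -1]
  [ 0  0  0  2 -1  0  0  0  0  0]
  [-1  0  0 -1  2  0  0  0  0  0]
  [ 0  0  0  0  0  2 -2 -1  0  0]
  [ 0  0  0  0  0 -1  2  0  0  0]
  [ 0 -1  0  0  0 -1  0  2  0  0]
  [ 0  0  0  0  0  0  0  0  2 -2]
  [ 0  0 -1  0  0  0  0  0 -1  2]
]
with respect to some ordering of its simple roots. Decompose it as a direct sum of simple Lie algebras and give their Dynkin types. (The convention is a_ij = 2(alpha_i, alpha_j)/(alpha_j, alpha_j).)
The diagram associated to this matrix has two connected components: the simple roots {alpha_1, alpha_2, alpha_4, alpha_5, alpha_6, alpha_7, alpha_8} form a chain of 7 nodes with a double edge at one end; the terminal node there is the unique short simple root (B_7), and {alpha_3, alpha_9, alpha_10} form a chain of 3 nodes with a double edge at one end; the terminal node there is the unique long simple root (C_3). A semisimple Lie algebra decomposes uniquely as the direct sum of simple ideals, one per connected component of its Dynkin diagram, so g ≅ B_7 ⊕ C_3 (dimension 105 + 21 = 126).

B7 ⊕ C3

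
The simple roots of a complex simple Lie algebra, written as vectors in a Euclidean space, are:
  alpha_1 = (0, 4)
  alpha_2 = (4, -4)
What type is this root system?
Compute the Cartan integers a_ij = 2(alpha_i, alpha_j)/(alpha_j, alpha_j); the resulting 2x2 Cartan matrix is
[[2, -1], [-2, 2]].
The roots have two lengths (squared-length ratio 2:1); the short ones are alpha_{1}. The associated Dynkin diagram is a chain of 2 nodes with a double edge at one end; the terminal node there is the unique short simple root (B_2), so the type is B_2 (the algebra so(5)).

B2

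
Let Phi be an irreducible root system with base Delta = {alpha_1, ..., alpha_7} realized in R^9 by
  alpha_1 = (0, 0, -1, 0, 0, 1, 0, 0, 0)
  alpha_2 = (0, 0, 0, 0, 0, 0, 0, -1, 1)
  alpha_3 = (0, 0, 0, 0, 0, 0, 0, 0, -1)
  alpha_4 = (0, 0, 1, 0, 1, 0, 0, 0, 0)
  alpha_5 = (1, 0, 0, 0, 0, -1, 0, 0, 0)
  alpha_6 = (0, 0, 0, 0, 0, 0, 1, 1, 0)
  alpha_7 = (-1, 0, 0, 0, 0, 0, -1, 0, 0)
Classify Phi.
B_7

Compute the Cartan integers a_ij = 2(alpha_i, alpha_j)/(alpha_j, alpha_j); the resulting 7x7 Cartan matrix is
[[2, 0, 0, -1, -1, 0, 0], [0, 2, -2, 0, 0, -1, 0], [0, -1, 2, 0, 0, 0, 0], [-1, 0, 0, 2, 0, 0, 0], [-1, 0, 0, 0, 2, 0, -1], [0, -1, 0, 0, 0, 2, -1], [0, 0, 0, 0, -1, -1, 2]].
The roots have two lengths (squared-length ratio 2:1); the short ones are alpha_{3}. The associated Dynkin diagram is a chain of 7 nodes with a double edge at one end; the terminal node there is the unique short simple root (B_7), so the type is B_7 (the algebra so(15)).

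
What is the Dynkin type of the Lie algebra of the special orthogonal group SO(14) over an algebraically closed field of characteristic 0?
This is so(14) with 14 even, which has dimension 14(14-1)/2 = 91 and rank 14/2 = 7. In the classification of classical Lie algebras, the orthogonal algebra so(2n) in an even number of variables has type D_n; here n = 7, so the Dynkin diagram is a chain of 5 nodes with a fork of two nodes at one end (D_7). Hence the type is D_7.

D_7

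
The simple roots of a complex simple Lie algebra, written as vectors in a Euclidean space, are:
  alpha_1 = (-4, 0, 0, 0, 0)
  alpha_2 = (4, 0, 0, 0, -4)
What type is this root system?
Compute the Cartan integers a_ij = 2(alpha_i, alpha_j)/(alpha_j, alpha_j); the resulting 2x2 Cartan matrix is
[[2, -1], [-2, 2]].
The roots have two lengths (squared-length ratio 2:1); the short ones are alpha_{1}. The associated Dynkin diagram is a chain of 2 nodes with a double edge at one end; the terminal node there is the unique short simple root (B_2), so the type is B_2 (the algebra so(5)).

type B_2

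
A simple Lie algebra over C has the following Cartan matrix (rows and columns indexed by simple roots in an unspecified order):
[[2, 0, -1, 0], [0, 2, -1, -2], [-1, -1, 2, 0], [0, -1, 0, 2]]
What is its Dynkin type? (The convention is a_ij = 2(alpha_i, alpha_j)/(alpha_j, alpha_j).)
The matrix has rank 4 with 2's on the diagonal. Reading the off-diagonal entries as Dynkin edges (a single edge where a_ij = a_ji = -1; a double or triple edge where a_ij * a_ji = 2 or 3), the diagram is a chain of 4 nodes with a double edge at one end; the terminal node there is the unique short simple root (B_4). One simple-root ordering that puts it in standard form is (alpha_1, alpha_3, alpha_2, alpha_4). So the algebra is type B_4, i.e. so(9).

type B_4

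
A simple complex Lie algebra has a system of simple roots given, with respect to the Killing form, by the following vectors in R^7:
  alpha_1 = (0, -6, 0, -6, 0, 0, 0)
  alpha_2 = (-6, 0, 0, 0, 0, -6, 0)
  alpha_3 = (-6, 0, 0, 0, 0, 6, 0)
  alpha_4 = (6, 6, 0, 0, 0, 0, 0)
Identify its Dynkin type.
Compute the Cartan integers a_ij = 2(alpha_i, alpha_j)/(alpha_j, alpha_j); the resulting 4x4 Cartan matrix is
[[2, 0, 0, -1], [0, 2, 0, -1], [0, 0, 2, -1], [-1, -1, -1, 2]].
All simple roots have the same length, so the diagram is simply laced. The associated Dynkin diagram is a chain of 2 nodes with a fork of two nodes at one end (D_4), so the type is D_4 (the algebra so(8)).

D4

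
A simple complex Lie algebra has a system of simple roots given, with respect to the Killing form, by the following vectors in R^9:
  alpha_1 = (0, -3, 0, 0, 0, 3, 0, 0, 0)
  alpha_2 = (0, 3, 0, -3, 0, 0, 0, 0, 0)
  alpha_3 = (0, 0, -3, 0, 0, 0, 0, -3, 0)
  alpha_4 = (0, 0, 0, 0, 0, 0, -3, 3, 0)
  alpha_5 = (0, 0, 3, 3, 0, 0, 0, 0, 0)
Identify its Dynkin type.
Compute the Cartan integers a_ij = 2(alpha_i, alpha_j)/(alpha_j, alpha_j); the resulting 5x5 Cartan matrix is
[[2, -1, 0, 0, 0], [-1, 2, 0, 0, -1], [0, 0, 2, -1, -1], [0, 0, -1, 2, 0], [0, -1, -1, 0, 2]].
All simple roots have the same length, so the diagram is simply laced. The associated Dynkin diagram is a chain of 5 nodes with single edges (A_5), so the type is A_5 (the algebra sl(6)).

A_5 (sl(6))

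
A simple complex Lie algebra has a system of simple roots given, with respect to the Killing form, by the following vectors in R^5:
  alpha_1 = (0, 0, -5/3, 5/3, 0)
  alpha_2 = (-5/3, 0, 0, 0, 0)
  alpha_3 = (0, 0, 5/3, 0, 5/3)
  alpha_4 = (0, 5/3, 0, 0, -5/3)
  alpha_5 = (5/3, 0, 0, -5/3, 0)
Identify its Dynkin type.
Compute the Cartan integers a_ij = 2(alpha_i, alpha_j)/(alpha_j, alpha_j); the resulting 5x5 Cartan matrix is
[[2, 0, -1, 0, -1], [0, 2, 0, 0, -1], [-1, 0, 2, -1, 0], [0, 0, -1, 2, 0], [-1, -2, 0, 0, 2]].
The roots have two lengths (squared-length ratio 2:1); the short ones are alpha_{2}. The associated Dynkin diagram is a chain of 5 nodes with a double edge at one end; the terminal node there is the unique short simple root (B_5), so the type is B_5 (the algebra so(11)).

B_5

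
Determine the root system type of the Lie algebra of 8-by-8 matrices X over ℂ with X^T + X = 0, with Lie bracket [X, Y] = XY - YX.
D_4 (so(8))

This is so(8) with 8 even, which has dimension 8(8-1)/2 = 28 and rank 8/2 = 4. In the classification of classical Lie algebras, the orthogonal algebra so(2n) in an even number of variables has type D_n; here n = 4, so the Dynkin diagram is a chain of 2 nodes with a fork of two nodes at one end (D_4). Hence the type is D_4.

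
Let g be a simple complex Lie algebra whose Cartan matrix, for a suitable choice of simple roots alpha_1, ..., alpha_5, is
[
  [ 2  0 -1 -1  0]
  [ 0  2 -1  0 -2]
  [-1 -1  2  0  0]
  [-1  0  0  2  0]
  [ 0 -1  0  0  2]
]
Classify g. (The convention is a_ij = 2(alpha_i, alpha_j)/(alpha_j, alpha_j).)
The matrix has rank 5 with 2's on the diagonal. Reading the off-diagonal entries as Dynkin edges (a single edge where a_ij = a_ji = -1; a double or triple edge where a_ij * a_ji = 2 or 3), the diagram is a chain of 5 nodes with a double edge at one end; the terminal node there is the unique short simple root (B_5). One simple-root ordering that puts it in standard form is (alpha_4, alpha_1, alpha_3, alpha_2, alpha_5). So the algebra is type B_5, i.e. so(11).

type B_5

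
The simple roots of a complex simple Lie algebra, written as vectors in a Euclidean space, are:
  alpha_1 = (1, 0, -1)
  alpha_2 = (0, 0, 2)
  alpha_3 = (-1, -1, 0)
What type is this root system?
type C_3

Compute the Cartan integers a_ij = 2(alpha_i, alpha_j)/(alpha_j, alpha_j); the resulting 3x3 Cartan matrix is
[[2, -1, -1], [-2, 2, 0], [-1, 0, 2]].
The roots have two lengths (squared-length ratio 2:1); the short ones are alpha_{1,3}. The associated Dynkin diagram is a chain of 3 nodes with a double edge at one end; the terminal node there is the unique long simple root (C_3), so the type is C_3 (the algebra sp(6)).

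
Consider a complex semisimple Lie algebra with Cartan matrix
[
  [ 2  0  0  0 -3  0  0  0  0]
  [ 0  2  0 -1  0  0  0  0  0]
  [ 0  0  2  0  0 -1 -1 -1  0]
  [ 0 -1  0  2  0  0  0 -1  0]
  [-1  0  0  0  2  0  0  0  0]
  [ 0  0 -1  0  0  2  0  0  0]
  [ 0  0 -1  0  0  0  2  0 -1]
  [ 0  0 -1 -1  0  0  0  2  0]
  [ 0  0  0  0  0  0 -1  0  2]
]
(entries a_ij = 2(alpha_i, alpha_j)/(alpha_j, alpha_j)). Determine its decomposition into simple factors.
E_7 + G_2

The diagram associated to this matrix has two connected components: the simple roots {alpha_2, alpha_3, alpha_4, alpha_6, alpha_7, alpha_8, alpha_9} form a chain of 6 nodes with one extra node attached to the third node from one end (E_7), and {alpha_1, alpha_5} form two nodes joined by a triple edge (G_2). A semisimple Lie algebra decomposes uniquely as the direct sum of simple ideals, one per connected component of its Dynkin diagram, so g ≅ E_7 ⊕ G_2 (dimension 133 + 14 = 147).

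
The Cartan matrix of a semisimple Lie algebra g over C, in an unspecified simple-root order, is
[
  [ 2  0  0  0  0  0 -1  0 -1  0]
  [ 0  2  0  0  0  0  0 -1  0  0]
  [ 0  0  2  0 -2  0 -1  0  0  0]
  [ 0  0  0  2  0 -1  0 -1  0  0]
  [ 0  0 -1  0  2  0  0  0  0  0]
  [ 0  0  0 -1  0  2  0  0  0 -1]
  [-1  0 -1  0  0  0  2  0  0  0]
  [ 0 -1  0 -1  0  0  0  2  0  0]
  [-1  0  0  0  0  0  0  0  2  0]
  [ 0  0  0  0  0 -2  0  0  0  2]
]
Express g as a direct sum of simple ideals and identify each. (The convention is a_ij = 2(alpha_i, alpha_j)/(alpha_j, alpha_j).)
The diagram associated to this matrix has two connected components: the simple roots {alpha_1, alpha_3, alpha_5, alpha_7, alpha_9} form a chain of 5 nodes with a double edge at one end; the terminal node there is the unique short simple root (B_5), and {alpha_2, alpha_4, alpha_6, alpha_8, alpha_10} form a chain of 5 nodes with a double edge at one end; the terminal node there is the unique long simple root (C_5). A semisimple Lie algebra decomposes uniquely as the direct sum of simple ideals, one per connected component of its Dynkin diagram, so g ≅ B_5 ⊕ C_5 (dimension 55 + 55 = 110).

B_5 + C_5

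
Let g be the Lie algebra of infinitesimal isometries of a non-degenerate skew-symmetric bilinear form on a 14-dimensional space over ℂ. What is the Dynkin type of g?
C_7

This is sp(14), which has dimension 14(14+1)/2 = 105 and rank 14/2 = 7. In the classification of classical Lie algebras, the symplectic algebra sp(2n) has type C_n; here n = 7, so the Dynkin diagram is a chain of 7 nodes with a double edge at one end; the terminal node there is the unique long simple root (C_7). Hence the type is C_7.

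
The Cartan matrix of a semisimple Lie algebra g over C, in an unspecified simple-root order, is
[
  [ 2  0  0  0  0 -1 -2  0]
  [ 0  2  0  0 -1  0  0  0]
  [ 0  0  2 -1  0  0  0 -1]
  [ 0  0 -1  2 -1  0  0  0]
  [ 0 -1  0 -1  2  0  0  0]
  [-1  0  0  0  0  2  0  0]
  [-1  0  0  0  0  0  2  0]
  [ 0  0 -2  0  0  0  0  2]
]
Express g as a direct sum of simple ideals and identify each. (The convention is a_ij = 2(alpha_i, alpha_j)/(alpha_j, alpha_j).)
B_3 (so(7)) + C_5 (sp(10))

The diagram associated to this matrix has two connected components: the simple roots {alpha_1, alpha_6, alpha_7} form a chain of 3 nodes with a double edge at one end; the terminal node there is the unique short simple root (B_3), and {alpha_2, alpha_3, alpha_4, alpha_5, alpha_8} form a chain of 5 nodes with a double edge at one end; the terminal node there is the unique long simple root (C_5). A semisimple Lie algebra decomposes uniquely as the direct sum of simple ideals, one per connected component of its Dynkin diagram, so g ≅ B_3 ⊕ C_5 (dimension 21 + 55 = 76).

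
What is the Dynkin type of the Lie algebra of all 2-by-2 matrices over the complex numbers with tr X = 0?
A_1 (sl(2))

This is sl(2), which has dimension 2^2 - 1 = 3 and rank 2 - 1 = 1 (a Cartan subalgebra is the diagonal traceless matrices). In the classification of classical Lie algebras, the special linear algebra sl(n+1) has type A_n; here n = 1, so the Dynkin diagram is a chain of 1 nodes with single edges (A_1). Hence the type is A_1.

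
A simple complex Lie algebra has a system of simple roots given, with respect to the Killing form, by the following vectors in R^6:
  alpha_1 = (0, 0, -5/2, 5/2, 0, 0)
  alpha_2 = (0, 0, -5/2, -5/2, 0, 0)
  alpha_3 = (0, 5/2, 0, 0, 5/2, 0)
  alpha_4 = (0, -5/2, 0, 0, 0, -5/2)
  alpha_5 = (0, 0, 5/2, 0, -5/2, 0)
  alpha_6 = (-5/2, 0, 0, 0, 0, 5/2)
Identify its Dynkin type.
D6

Compute the Cartan integers a_ij = 2(alpha_i, alpha_j)/(alpha_j, alpha_j); the resulting 6x6 Cartan matrix is
[[2, 0, 0, 0, -1, 0], [0, 2, 0, 0, -1, 0], [0, 0, 2, -1, -1, 0], [0, 0, -1, 2, 0, -1], [-1, -1, -1, 0, 2, 0], [0, 0, 0, -1, 0, 2]].
All simple roots have the same length, so the diagram is simply laced. The associated Dynkin diagram is a chain of 4 nodes with a fork of two nodes at one end (D_6), so the type is D_6 (the algebra so(12)).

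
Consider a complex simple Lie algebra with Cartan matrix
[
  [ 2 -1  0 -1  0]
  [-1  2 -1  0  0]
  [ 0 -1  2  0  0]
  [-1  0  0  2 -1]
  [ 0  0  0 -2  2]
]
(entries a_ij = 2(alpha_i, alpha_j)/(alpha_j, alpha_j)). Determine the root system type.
C5

The matrix has rank 5 with 2's on the diagonal. Reading the off-diagonal entries as Dynkin edges (a single edge where a_ij = a_ji = -1; a double or triple edge where a_ij * a_ji = 2 or 3), the diagram is a chain of 5 nodes with a double edge at one end; the terminal node there is the unique long simple root (C_5). One simple-root ordering that puts it in standard form is (alpha_3, alpha_2, alpha_1, alpha_4, alpha_5). So the algebra is type C_5, i.e. sp(10).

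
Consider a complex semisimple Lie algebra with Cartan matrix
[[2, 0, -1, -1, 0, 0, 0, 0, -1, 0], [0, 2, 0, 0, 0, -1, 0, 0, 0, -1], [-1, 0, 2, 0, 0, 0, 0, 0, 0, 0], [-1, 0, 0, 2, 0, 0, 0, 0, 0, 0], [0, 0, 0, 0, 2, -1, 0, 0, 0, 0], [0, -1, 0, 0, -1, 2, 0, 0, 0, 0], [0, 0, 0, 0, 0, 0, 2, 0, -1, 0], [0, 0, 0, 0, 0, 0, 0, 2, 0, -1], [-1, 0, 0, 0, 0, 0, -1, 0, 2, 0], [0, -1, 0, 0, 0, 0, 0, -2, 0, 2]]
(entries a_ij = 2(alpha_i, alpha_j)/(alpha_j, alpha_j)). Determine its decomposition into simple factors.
The diagram associated to this matrix has two connected components: the simple roots {alpha_2, alpha_5, alpha_6, alpha_8, alpha_10} form a chain of 5 nodes with a double edge at one end; the terminal node there is the unique short simple root (B_5), and {alpha_1, alpha_3, alpha_4, alpha_7, alpha_9} form a chain of 3 nodes with a fork of two nodes at one end (D_5). A semisimple Lie algebra decomposes uniquely as the direct sum of simple ideals, one per connected component of its Dynkin diagram, so g ≅ B_5 ⊕ D_5 (dimension 55 + 45 = 100).

type B_5 ⊕ type D_5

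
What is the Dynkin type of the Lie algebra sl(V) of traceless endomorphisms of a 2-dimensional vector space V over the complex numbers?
This is sl(2), which has dimension 2^2 - 1 = 3 and rank 2 - 1 = 1 (a Cartan subalgebra is the diagonal traceless matrices). In the classification of classical Lie algebras, the special linear algebra sl(n+1) has type A_n; here n = 1, so the Dynkin diagram is a chain of 1 nodes with single edges (A_1). Hence the type is A_1.

A_1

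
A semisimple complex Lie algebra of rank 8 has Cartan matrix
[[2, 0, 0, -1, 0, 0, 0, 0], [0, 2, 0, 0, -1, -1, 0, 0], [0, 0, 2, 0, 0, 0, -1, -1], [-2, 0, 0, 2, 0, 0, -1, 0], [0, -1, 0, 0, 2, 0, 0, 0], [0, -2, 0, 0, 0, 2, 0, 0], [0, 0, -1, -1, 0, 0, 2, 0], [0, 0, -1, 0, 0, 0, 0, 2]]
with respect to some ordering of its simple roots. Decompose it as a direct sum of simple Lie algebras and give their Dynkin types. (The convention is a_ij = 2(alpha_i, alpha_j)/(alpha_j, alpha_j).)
type B_5 ⊕ type C_3

The diagram associated to this matrix has two connected components: the simple roots {alpha_1, alpha_3, alpha_4, alpha_7, alpha_8} form a chain of 5 nodes with a double edge at one end; the terminal node there is the unique short simple root (B_5), and {alpha_2, alpha_5, alpha_6} form a chain of 3 nodes with a double edge at one end; the terminal node there is the unique long simple root (C_3). A semisimple Lie algebra decomposes uniquely as the direct sum of simple ideals, one per connected component of its Dynkin diagram, so g ≅ B_5 ⊕ C_3 (dimension 55 + 21 = 76).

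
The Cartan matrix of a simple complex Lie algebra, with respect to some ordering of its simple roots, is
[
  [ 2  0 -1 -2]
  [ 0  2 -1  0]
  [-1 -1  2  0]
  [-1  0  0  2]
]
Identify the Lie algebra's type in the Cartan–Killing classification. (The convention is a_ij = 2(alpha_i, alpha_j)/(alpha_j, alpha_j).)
The matrix has rank 4 with 2's on the diagonal. Reading the off-diagonal entries as Dynkin edges (a single edge where a_ij = a_ji = -1; a double or triple edge where a_ij * a_ji = 2 or 3), the diagram is a chain of 4 nodes with a double edge at one end; the terminal node there is the unique short simple root (B_4). One simple-root ordering that puts it in standard form is (alpha_2, alpha_3, alpha_1, alpha_4). So the algebra is type B_4, i.e. so(9).

B_4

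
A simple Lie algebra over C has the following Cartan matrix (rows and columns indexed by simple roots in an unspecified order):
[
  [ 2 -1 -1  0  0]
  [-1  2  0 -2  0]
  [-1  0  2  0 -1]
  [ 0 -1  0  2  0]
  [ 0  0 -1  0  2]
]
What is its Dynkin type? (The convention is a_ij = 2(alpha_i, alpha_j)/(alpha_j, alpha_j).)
The matrix has rank 5 with 2's on the diagonal. Reading the off-diagonal entries as Dynkin edges (a single edge where a_ij = a_ji = -1; a double or triple edge where a_ij * a_ji = 2 or 3), the diagram is a chain of 5 nodes with a double edge at one end; the terminal node there is the unique short simple root (B_5). One simple-root ordering that puts it in standard form is (alpha_5, alpha_3, alpha_1, alpha_2, alpha_4). So the algebra is type B_5, i.e. so(11).

B5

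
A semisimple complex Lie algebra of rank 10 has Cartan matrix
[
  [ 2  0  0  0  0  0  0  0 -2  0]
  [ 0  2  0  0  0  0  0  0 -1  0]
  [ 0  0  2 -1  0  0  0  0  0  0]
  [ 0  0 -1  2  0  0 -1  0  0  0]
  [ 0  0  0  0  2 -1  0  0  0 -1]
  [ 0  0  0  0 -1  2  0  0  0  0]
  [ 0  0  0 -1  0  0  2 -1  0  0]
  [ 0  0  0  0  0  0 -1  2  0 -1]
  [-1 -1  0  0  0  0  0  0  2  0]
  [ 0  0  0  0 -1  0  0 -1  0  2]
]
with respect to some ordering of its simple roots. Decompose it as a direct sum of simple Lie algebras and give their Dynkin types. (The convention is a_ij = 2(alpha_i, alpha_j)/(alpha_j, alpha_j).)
The diagram associated to this matrix has two connected components: the simple roots {alpha_3, alpha_4, alpha_5, alpha_6, alpha_7, alpha_8, alpha_10} form a chain of 7 nodes with single edges (A_7), and {alpha_1, alpha_2, alpha_9} form a chain of 3 nodes with a double edge at one end; the terminal node there is the unique long simple root (C_3). A semisimple Lie algebra decomposes uniquely as the direct sum of simple ideals, one per connected component of its Dynkin diagram, so g ≅ A_7 ⊕ C_3 (dimension 63 + 21 = 84).

A_7 ⊕ C_3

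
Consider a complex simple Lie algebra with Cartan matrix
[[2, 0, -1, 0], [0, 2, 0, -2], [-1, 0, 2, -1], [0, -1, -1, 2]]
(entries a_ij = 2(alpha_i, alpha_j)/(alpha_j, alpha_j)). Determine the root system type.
C_4 (sp(8))

The matrix has rank 4 with 2's on the diagonal. Reading the off-diagonal entries as Dynkin edges (a single edge where a_ij = a_ji = -1; a double or triple edge where a_ij * a_ji = 2 or 3), the diagram is a chain of 4 nodes with a double edge at one end; the terminal node there is the unique long simple root (C_4). One simple-root ordering that puts it in standard form is (alpha_1, alpha_3, alpha_4, alpha_2). So the algebra is type C_4, i.e. sp(8).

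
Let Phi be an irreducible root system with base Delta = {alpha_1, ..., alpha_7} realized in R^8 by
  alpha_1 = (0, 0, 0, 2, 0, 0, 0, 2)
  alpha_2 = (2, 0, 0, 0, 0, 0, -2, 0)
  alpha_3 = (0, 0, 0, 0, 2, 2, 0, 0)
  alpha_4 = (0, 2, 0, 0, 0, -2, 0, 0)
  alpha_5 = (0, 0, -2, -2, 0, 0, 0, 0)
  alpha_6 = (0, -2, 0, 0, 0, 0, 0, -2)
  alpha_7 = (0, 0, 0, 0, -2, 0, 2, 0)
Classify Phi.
A_7

Compute the Cartan integers a_ij = 2(alpha_i, alpha_j)/(alpha_j, alpha_j); the resulting 7x7 Cartan matrix is
[[2, 0, 0, 0, -1, -1, 0], [0, 2, 0, 0, 0, 0, -1], [0, 0, 2, -1, 0, 0, -1], [0, 0, -1, 2, 0, -1, 0], [-1, 0, 0, 0, 2, 0, 0], [-1, 0, 0, -1, 0, 2, 0], [0, -1, -1, 0, 0, 0, 2]].
All simple roots have the same length, so the diagram is simply laced. The associated Dynkin diagram is a chain of 7 nodes with single edges (A_7), so the type is A_7 (the algebra sl(8)).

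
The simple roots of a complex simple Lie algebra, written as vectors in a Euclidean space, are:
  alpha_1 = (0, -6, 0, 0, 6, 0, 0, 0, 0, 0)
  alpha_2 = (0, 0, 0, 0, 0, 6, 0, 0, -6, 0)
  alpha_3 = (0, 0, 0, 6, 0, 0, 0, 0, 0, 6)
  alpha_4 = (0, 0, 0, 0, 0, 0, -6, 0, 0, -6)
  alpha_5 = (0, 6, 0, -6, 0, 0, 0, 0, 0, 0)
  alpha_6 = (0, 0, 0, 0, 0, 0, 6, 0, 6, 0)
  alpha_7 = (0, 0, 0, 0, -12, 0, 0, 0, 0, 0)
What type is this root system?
type C_7

Compute the Cartan integers a_ij = 2(alpha_i, alpha_j)/(alpha_j, alpha_j); the resulting 7x7 Cartan matrix is
[[2, 0, 0, 0, -1, 0, -1], [0, 2, 0, 0, 0, -1, 0], [0, 0, 2, -1, -1, 0, 0], [0, 0, -1, 2, 0, -1, 0], [-1, 0, -1, 0, 2, 0, 0], [0, -1, 0, -1, 0, 2, 0], [-2, 0, 0, 0, 0, 0, 2]].
The roots have two lengths (squared-length ratio 2:1); the short ones are alpha_{1,2,3,4,5,6}. The associated Dynkin diagram is a chain of 7 nodes with a double edge at one end; the terminal node there is the unique long simple root (C_7), so the type is C_7 (the algebra sp(14)).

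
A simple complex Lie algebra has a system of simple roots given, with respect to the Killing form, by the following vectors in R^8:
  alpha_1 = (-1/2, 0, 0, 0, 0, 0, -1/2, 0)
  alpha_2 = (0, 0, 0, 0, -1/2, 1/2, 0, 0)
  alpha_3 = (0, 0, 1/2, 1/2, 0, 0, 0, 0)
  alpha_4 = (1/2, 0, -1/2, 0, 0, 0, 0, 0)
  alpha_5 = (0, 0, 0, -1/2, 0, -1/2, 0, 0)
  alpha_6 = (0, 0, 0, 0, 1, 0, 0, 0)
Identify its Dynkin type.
C_6 (sp(12))

Compute the Cartan integers a_ij = 2(alpha_i, alpha_j)/(alpha_j, alpha_j); the resulting 6x6 Cartan matrix is
[[2, 0, 0, -1, 0, 0], [0, 2, 0, 0, -1, -1], [0, 0, 2, -1, -1, 0], [-1, 0, -1, 2, 0, 0], [0, -1, -1, 0, 2, 0], [0, -2, 0, 0, 0, 2]].
The roots have two lengths (squared-length ratio 2:1); the short ones are alpha_{1,2,3,4,5}. The associated Dynkin diagram is a chain of 6 nodes with a double edge at one end; the terminal node there is the unique long simple root (C_6), so the type is C_6 (the algebra sp(12)).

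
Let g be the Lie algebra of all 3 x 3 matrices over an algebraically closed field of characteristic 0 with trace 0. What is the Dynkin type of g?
This is sl(3), which has dimension 3^2 - 1 = 8 and rank 3 - 1 = 2 (a Cartan subalgebra is the diagonal traceless matrices). In the classification of classical Lie algebras, the special linear algebra sl(n+1) has type A_n; here n = 2, so the Dynkin diagram is a chain of 2 nodes with single edges (A_2). Hence the type is A_2.

type A_2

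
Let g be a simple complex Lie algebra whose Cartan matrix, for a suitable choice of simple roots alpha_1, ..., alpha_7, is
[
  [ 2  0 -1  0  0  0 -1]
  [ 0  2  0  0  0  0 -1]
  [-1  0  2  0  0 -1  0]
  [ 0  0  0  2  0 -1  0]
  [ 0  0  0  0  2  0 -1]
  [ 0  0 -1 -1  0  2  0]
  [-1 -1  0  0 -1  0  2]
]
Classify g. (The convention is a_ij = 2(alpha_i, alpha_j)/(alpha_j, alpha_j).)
The matrix has rank 7 with 2's on the diagonal. Reading the off-diagonal entries as Dynkin edges (a single edge where a_ij = a_ji = -1; a double or triple edge where a_ij * a_ji = 2 or 3), the diagram is a chain of 5 nodes with a fork of two nodes at one end (D_7). One simple-root ordering that puts it in standard form is (alpha_4, alpha_6, alpha_3, alpha_1, alpha_7, alpha_2, alpha_5). So the algebra is type D_7, i.e. so(14).

D7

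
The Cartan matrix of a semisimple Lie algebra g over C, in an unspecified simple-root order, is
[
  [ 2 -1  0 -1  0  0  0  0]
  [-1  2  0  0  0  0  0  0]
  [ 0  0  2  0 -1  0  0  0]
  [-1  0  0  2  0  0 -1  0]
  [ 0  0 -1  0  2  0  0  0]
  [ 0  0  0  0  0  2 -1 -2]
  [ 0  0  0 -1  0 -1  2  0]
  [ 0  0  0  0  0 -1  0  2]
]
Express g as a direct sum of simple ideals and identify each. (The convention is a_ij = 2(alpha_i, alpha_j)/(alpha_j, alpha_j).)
The diagram associated to this matrix has two connected components: the simple roots {alpha_3, alpha_5} form a chain of 2 nodes with single edges (A_2), and {alpha_1, alpha_2, alpha_4, alpha_6, alpha_7, alpha_8} form a chain of 6 nodes with a double edge at one end; the terminal node there is the unique short simple root (B_6). A semisimple Lie algebra decomposes uniquely as the direct sum of simple ideals, one per connected component of its Dynkin diagram, so g ≅ A_2 ⊕ B_6 (dimension 8 + 78 = 86).

A_2 ⊕ B_6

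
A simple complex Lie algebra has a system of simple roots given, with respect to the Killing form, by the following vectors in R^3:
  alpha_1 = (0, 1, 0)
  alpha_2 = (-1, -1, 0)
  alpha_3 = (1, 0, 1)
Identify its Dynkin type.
B_3 (so(7))

Compute the Cartan integers a_ij = 2(alpha_i, alpha_j)/(alpha_j, alpha_j); the resulting 3x3 Cartan matrix is
[[2, -1, 0], [-2, 2, -1], [0, -1, 2]].
The roots have two lengths (squared-length ratio 2:1); the short ones are alpha_{1}. The associated Dynkin diagram is a chain of 3 nodes with a double edge at one end; the terminal node there is the unique short simple root (B_3), so the type is B_3 (the algebra so(7)).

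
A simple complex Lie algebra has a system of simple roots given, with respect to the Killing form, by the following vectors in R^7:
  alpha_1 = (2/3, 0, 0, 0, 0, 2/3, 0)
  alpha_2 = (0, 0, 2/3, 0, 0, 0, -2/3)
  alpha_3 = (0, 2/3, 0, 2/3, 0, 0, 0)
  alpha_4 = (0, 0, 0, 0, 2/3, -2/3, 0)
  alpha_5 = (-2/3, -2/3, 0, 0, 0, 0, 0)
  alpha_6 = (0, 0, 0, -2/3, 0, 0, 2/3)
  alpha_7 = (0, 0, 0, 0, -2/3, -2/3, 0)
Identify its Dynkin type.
D_7

Compute the Cartan integers a_ij = 2(alpha_i, alpha_j)/(alpha_j, alpha_j); the resulting 7x7 Cartan matrix is
[[2, 0, 0, -1, -1, 0, -1], [0, 2, 0, 0, 0, -1, 0], [0, 0, 2, 0, -1, -1, 0], [-1, 0, 0, 2, 0, 0, 0], [-1, 0, -1, 0, 2, 0, 0], [0, -1, -1, 0, 0, 2, 0], [-1, 0, 0, 0, 0, 0, 2]].
All simple roots have the same length, so the diagram is simply laced. The associated Dynkin diagram is a chain of 5 nodes with a fork of two nodes at one end (D_7), so the type is D_7 (the algebra so(14)).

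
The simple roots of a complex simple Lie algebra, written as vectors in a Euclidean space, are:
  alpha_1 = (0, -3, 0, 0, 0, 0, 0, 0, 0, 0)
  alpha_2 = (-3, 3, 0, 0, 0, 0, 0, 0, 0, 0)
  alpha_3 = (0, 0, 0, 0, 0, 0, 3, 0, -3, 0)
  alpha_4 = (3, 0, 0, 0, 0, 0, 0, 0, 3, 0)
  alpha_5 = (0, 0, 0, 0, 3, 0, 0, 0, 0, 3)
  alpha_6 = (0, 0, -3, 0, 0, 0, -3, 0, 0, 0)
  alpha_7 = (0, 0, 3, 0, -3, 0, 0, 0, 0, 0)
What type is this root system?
Compute the Cartan integers a_ij = 2(alpha_i, alpha_j)/(alpha_j, alpha_j); the resulting 7x7 Cartan matrix is
[[2, -1, 0, 0, 0, 0, 0], [-2, 2, 0, -1, 0, 0, 0], [0, 0, 2, -1, 0, -1, 0], [0, -1, -1, 2, 0, 0, 0], [0, 0, 0, 0, 2, 0, -1], [0, 0, -1, 0, 0, 2, -1], [0, 0, 0, 0, -1, -1, 2]].
The roots have two lengths (squared-length ratio 2:1); the short ones are alpha_{1}. The associated Dynkin diagram is a chain of 7 nodes with a double edge at one end; the terminal node there is the unique short simple root (B_7), so the type is B_7 (the algebra so(15)).

B7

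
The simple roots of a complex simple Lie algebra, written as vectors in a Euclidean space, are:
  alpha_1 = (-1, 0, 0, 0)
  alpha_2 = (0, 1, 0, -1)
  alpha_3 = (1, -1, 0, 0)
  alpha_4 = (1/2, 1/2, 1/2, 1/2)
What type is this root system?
type F_4

Compute the Cartan integers a_ij = 2(alpha_i, alpha_j)/(alpha_j, alpha_j); the resulting 4x4 Cartan matrix is
[[2, 0, -1, -1], [0, 2, -1, 0], [-2, -1, 2, 0], [-1, 0, 0, 2]].
The roots have two lengths (squared-length ratio 2:1); the short ones are alpha_{1,4}. The associated Dynkin diagram is a chain of 4 nodes with a double edge between the middle two (F_4), so the type is F_4.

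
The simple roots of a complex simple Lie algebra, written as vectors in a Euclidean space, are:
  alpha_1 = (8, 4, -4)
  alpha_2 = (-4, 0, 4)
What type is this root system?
G_2

Compute the Cartan integers a_ij = 2(alpha_i, alpha_j)/(alpha_j, alpha_j); the resulting 2x2 Cartan matrix is
[[2, -3], [-1, 2]].
The roots have two lengths (squared-length ratio 3:1); the short ones are alpha_{2}. The associated Dynkin diagram is two nodes joined by a triple edge (G_2), so the type is G_2.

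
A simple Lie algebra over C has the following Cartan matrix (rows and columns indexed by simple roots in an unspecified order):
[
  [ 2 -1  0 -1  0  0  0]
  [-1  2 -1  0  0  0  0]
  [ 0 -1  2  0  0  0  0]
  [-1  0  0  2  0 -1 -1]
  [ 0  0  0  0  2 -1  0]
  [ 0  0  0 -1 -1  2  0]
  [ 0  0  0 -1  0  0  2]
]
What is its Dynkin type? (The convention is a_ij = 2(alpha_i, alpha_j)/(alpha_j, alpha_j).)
type E_7

The matrix has rank 7 with 2's on the diagonal. Reading the off-diagonal entries as Dynkin edges (a single edge where a_ij = a_ji = -1; a double or triple edge where a_ij * a_ji = 2 or 3), the diagram is a chain of 6 nodes with one extra node attached to the third node from one end (E_7). One simple-root ordering that puts it in standard form is (alpha_5, alpha_7, alpha_6, alpha_4, alpha_1, alpha_2, alpha_3). So the algebra is type E_7.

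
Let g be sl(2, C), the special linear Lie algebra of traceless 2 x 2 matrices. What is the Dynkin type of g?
type A_1

This is sl(2), which has dimension 2^2 - 1 = 3 and rank 2 - 1 = 1 (a Cartan subalgebra is the diagonal traceless matrices). In the classification of classical Lie algebras, the special linear algebra sl(n+1) has type A_n; here n = 1, so the Dynkin diagram is a chain of 1 nodes with single edges (A_1). Hence the type is A_1.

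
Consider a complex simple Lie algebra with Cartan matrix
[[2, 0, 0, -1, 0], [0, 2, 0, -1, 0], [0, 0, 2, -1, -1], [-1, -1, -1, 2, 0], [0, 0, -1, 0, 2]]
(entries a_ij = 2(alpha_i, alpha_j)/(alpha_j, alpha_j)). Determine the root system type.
D5

The matrix has rank 5 with 2's on the diagonal. Reading the off-diagonal entries as Dynkin edges (a single edge where a_ij = a_ji = -1; a double or triple edge where a_ij * a_ji = 2 or 3), the diagram is a chain of 3 nodes with a fork of two nodes at one end (D_5). One simple-root ordering that puts it in standard form is (alpha_5, alpha_3, alpha_4, alpha_1, alpha_2). So the algebra is type D_5, i.e. so(10).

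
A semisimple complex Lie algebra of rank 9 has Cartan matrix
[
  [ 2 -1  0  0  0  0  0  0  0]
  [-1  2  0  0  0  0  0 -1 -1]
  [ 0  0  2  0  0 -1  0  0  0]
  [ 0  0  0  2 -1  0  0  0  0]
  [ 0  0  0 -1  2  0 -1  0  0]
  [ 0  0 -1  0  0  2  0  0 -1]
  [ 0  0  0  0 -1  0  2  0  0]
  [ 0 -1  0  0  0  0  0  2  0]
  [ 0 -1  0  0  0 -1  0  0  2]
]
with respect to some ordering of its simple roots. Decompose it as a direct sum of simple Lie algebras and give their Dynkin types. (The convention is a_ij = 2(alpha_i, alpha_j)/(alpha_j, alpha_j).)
The diagram associated to this matrix has two connected components: the simple roots {alpha_4, alpha_5, alpha_7} form a chain of 3 nodes with single edges (A_3), and {alpha_1, alpha_2, alpha_3, alpha_6, alpha_8, alpha_9} form a chain of 4 nodes with a fork of two nodes at one end (D_6). A semisimple Lie algebra decomposes uniquely as the direct sum of simple ideals, one per connected component of its Dynkin diagram, so g ≅ A_3 ⊕ D_6 (dimension 15 + 66 = 81).

A3 + D6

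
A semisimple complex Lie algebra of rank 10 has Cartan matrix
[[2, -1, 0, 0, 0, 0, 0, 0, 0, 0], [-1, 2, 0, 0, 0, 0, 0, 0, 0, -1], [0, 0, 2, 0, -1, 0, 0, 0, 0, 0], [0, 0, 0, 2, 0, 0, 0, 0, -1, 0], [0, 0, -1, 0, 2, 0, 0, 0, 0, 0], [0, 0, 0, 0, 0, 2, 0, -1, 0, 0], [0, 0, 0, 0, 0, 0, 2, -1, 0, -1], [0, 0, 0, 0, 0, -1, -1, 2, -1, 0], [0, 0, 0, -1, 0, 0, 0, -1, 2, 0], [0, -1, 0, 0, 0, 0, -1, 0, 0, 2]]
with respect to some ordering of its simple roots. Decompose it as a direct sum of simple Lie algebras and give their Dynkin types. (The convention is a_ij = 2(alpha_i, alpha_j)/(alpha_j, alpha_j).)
The diagram associated to this matrix has two connected components: the simple roots {alpha_3, alpha_5} form a chain of 2 nodes with single edges (A_2), and {alpha_1, alpha_2, alpha_4, alpha_6, alpha_7, alpha_8, alpha_9, alpha_10} form a chain of 7 nodes with one extra node attached to the third node from one end (E_8). A semisimple Lie algebra decomposes uniquely as the direct sum of simple ideals, one per connected component of its Dynkin diagram, so g ≅ A_2 ⊕ E_8 (dimension 8 + 248 = 256).

A2 ⊕ E8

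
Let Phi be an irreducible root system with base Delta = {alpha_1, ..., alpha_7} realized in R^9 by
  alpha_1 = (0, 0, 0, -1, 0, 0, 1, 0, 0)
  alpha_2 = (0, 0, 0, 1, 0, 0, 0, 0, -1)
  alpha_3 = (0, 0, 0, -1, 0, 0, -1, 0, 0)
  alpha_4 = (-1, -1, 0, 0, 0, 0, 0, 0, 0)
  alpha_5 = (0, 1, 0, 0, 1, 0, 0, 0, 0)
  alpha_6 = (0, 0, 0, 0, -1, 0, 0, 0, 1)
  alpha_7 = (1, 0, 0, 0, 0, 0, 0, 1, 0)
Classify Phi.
Compute the Cartan integers a_ij = 2(alpha_i, alpha_j)/(alpha_j, alpha_j); the resulting 7x7 Cartan matrix is
[[2, -1, 0, 0, 0, 0, 0], [-1, 2, -1, 0, 0, -1, 0], [0, -1, 2, 0, 0, 0, 0], [0, 0, 0, 2, -1, 0, -1], [0, 0, 0, -1, 2, -1, 0], [0, -1, 0, 0, -1, 2, 0], [0, 0, 0, -1, 0, 0, 2]].
All simple roots have the same length, so the diagram is simply laced. The associated Dynkin diagram is a chain of 5 nodes with a fork of two nodes at one end (D_7), so the type is D_7 (the algebra so(14)).

D7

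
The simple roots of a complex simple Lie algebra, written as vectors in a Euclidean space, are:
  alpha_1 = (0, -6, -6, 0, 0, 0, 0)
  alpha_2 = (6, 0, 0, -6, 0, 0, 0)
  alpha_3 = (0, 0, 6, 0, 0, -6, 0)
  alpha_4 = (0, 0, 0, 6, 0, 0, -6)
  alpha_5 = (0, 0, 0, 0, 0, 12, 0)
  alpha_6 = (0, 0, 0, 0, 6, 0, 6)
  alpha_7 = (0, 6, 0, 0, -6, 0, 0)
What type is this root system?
Compute the Cartan integers a_ij = 2(alpha_i, alpha_j)/(alpha_j, alpha_j); the resulting 7x7 Cartan matrix is
[[2, 0, -1, 0, 0, 0, -1], [0, 2, 0, -1, 0, 0, 0], [-1, 0, 2, 0, -1, 0, 0], [0, -1, 0, 2, 0, -1, 0], [0, 0, -2, 0, 2, 0, 0], [0, 0, 0, -1, 0, 2, -1], [-1, 0, 0, 0, 0, -1, 2]].
The roots have two lengths (squared-length ratio 2:1); the short ones are alpha_{1,2,3,4,6,7}. The associated Dynkin diagram is a chain of 7 nodes with a double edge at one end; the terminal node there is the unique long simple root (C_7), so the type is C_7 (the algebra sp(14)).

type C_7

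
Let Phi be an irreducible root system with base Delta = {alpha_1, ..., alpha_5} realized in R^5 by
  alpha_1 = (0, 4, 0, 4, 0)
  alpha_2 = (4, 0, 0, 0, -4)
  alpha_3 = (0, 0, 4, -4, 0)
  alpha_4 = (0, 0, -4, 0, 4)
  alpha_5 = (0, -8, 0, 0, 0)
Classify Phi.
Compute the Cartan integers a_ij = 2(alpha_i, alpha_j)/(alpha_j, alpha_j); the resulting 5x5 Cartan matrix is
[[2, 0, -1, 0, -1], [0, 2, 0, -1, 0], [-1, 0, 2, -1, 0], [0, -1, -1, 2, 0], [-2, 0, 0, 0, 2]].
The roots have two lengths (squared-length ratio 2:1); the short ones are alpha_{1,2,3,4}. The associated Dynkin diagram is a chain of 5 nodes with a double edge at one end; the terminal node there is the unique long simple root (C_5), so the type is C_5 (the algebra sp(10)).

type C_5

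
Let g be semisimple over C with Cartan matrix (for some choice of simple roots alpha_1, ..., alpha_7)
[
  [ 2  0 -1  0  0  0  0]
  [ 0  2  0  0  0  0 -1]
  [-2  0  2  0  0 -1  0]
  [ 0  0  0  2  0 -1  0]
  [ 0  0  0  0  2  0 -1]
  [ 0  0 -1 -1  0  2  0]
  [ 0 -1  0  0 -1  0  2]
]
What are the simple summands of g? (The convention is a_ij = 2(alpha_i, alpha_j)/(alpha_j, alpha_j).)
A_3 (sl(4)) + B_4 (so(9))

The diagram associated to this matrix has two connected components: the simple roots {alpha_2, alpha_5, alpha_7} form a chain of 3 nodes with single edges (A_3), and {alpha_1, alpha_3, alpha_4, alpha_6} form a chain of 4 nodes with a double edge at one end; the terminal node there is the unique short simple root (B_4). A semisimple Lie algebra decomposes uniquely as the direct sum of simple ideals, one per connected component of its Dynkin diagram, so g ≅ A_3 ⊕ B_4 (dimension 15 + 36 = 51).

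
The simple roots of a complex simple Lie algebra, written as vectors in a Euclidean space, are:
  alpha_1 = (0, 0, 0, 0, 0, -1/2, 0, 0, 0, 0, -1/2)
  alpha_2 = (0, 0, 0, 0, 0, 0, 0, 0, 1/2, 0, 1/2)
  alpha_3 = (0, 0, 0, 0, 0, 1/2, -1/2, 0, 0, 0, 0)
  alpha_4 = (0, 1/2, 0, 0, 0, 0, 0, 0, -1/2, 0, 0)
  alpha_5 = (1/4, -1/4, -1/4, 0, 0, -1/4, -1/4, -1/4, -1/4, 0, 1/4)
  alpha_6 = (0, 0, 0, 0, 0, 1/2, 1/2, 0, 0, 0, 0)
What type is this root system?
E_6

Compute the Cartan integers a_ij = 2(alpha_i, alpha_j)/(alpha_j, alpha_j); the resulting 6x6 Cartan matrix is
[[2, -1, -1, 0, 0, -1], [-1, 2, 0, -1, 0, 0], [-1, 0, 2, 0, 0, 0], [0, -1, 0, 2, 0, 0], [0, 0, 0, 0, 2, -1], [-1, 0, 0, 0, -1, 2]].
All simple roots have the same length, so the diagram is simply laced. The associated Dynkin diagram is a chain of 5 nodes with one extra node attached to the third node from one end (E_6), so the type is E_6.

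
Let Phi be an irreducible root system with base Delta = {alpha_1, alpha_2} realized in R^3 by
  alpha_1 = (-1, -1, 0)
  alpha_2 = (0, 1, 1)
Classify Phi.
A_2

Compute the Cartan integers a_ij = 2(alpha_i, alpha_j)/(alpha_j, alpha_j); the resulting 2x2 Cartan matrix is
[[2, -1], [-1, 2]].
All simple roots have the same length, so the diagram is simply laced. The associated Dynkin diagram is a chain of 2 nodes with single edges (A_2), so the type is A_2 (the algebra sl(3)).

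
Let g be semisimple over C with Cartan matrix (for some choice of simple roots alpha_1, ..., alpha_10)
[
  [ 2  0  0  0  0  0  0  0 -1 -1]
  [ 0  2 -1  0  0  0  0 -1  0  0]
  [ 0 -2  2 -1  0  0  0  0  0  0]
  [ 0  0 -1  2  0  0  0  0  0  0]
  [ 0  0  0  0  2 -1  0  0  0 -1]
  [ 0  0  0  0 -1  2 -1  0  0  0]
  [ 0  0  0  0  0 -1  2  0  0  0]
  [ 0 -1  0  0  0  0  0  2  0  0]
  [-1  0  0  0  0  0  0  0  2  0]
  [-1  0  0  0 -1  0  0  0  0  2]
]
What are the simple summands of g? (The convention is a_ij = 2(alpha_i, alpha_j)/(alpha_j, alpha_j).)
type A_6 + type F_4

The diagram associated to this matrix has two connected components: the simple roots {alpha_1, alpha_5, alpha_6, alpha_7, alpha_9, alpha_10} form a chain of 6 nodes with single edges (A_6), and {alpha_2, alpha_3, alpha_4, alpha_8} form a chain of 4 nodes with a double edge between the middle two (F_4). A semisimple Lie algebra decomposes uniquely as the direct sum of simple ideals, one per connected component of its Dynkin diagram, so g ≅ A_6 ⊕ F_4 (dimension 48 + 52 = 100).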